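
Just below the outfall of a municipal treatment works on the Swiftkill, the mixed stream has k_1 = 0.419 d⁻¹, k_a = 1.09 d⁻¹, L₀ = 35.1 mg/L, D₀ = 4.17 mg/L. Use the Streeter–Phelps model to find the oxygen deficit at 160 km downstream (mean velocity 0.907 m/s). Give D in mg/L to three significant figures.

D ≈ 7.40 mg/L

Travel time t = x/v = 160 km / (0.907 m/s) = 160000 m / 0.907 m/s = 176400 s = 2.042 d.
k_1 L₀/(k_a−k_1) = 0.419×35.1/(1.09−0.419) = 14.71/0.6710 = 21.92 mg/L.
e^(−k_1 t) = e^(−0.419×2.042) = 0.4251; e^(−k_a t) = e^(−1.09×2.042) = 0.1080.
D = 21.92 × (0.4251 − 0.1080) + 4.17 × 0.1080 = 6.949 + 0.4504 = 7.400 mg/L.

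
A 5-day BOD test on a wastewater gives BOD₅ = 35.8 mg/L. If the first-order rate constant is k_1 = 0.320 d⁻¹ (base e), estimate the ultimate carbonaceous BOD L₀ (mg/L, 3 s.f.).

BOD₅ = L₀(1 − e^(−5k_1)) ⇒ L₀ = BOD₅ / (1 − e^(−5×0.320))
= 35.8 / (1 − 0.2019) = 35.8 / 0.7981 = 44.86 mg/L.

L₀ ≈ 44.9 mg/L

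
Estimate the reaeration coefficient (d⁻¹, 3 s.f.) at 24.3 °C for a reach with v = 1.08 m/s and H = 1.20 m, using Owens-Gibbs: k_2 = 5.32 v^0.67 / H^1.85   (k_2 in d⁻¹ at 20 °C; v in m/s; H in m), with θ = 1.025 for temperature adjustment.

k_2 ≈ 4.45 d⁻¹

k_2(20) = 5.32 × 1.08^0.67 / 1.20^1.85 = 5.32 × 1.053 / 1.401 = 3.998 d⁻¹.
k_2(24.3) = 3.998 × 1.025^(24.3−20) = 3.998 × 1.112 = 4.446 d⁻¹.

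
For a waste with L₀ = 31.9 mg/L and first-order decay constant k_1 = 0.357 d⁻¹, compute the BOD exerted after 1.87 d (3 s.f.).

y_t = L₀(1 − e^(−k_1 t)) = 31.9 × (1 − e^(−0.357×1.87))
= 31.9 × (1 − 0.5129) = 31.9 × 0.4871 = 15.54 mg/L.

y ≈ 15.5 mg/L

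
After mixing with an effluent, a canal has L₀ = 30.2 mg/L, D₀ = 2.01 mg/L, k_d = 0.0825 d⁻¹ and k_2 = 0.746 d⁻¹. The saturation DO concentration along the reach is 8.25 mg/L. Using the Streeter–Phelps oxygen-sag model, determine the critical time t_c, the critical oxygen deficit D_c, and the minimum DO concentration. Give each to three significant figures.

t_c = [1/(k_2−k_d)] ln[(k_2/k_d)(1 − D₀(k_2−k_d)/(k_d L₀))]
= [1/(0.746−0.0825)] ln[(0.746/0.0825)(1 − 2.01×0.6635/(0.0825×30.2))]
= (1/0.6635) ln[9.042 × 0.4647] = 1.507 × ln(4.202) = 1.507 × 1.436 = 2.164 d.
D_c = (k_d/k_2) L₀ e^(−k_d t_c) = (0.0825/0.746) × 30.2 × e^(−0.0825×2.164) = 0.1106 × 30.2 × 0.8365 = 2.794 mg/L.
Minimum DO = C_s − D_c = 8.25 − 2.794 = 5.456 mg/L.

t_c ≈ 2.16 d; D_c ≈ 2.79 mg/L; min DO ≈ 5.46 mg/L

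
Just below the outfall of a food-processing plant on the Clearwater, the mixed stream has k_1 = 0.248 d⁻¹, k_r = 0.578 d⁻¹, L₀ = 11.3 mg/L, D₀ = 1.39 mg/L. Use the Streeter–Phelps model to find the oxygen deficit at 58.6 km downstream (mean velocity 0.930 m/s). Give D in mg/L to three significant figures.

Travel time t = x/v = 58.6 km / (0.930 m/s) = 58600 m / 0.930 m/s = 63010 s = 0.7293 d.
k_1 L₀/(k_r−k_1) = 0.248×11.3/(0.578−0.248) = 2.802/0.3300 = 8.492 mg/L.
e^(−k_1 t) = e^(−0.248×0.7293) = 0.8345; e^(−k_r t) = e^(−0.578×0.7293) = 0.6560.
D = 8.492 × (0.8345 − 0.6560) + 1.39 × 0.6560 = 1.516 + 0.9119 = 2.428 mg/L.

D ≈ 2.43 mg/L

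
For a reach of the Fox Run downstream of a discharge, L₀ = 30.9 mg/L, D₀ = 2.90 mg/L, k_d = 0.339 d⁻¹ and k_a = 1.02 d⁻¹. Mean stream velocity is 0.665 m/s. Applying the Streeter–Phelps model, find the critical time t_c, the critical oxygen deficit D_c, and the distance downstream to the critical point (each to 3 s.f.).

t_c = [1/(k_a−k_d)] ln[(k_a/k_d)(1 − D₀(k_a−k_d)/(k_d L₀))]
= [1/(1.02−0.339)] ln[(1.02/0.339)(1 − 2.90×0.6810/(0.339×30.9))]
= (1/0.6810) ln[3.009 × 0.8115] = 1.468 × ln(2.442) = 1.468 × 0.8926 = 1.311 d.
L(t_c) = L₀ e^(−k_d t_c) = 30.9 × 0.6412 = 19.81 mg/L, and at the critical point k_a D_c = k_d L, so D_c = (0.339/1.02) × 19.81 = 6.585 mg/L.
x_c = v t_c = 0.665 m/s × 1.311 d × 86400 s/d = 75310 m ≈ 75.3 km.

t_c ≈ 1.31 d; D_c ≈ 6.59 mg/L; x_c ≈ 75.3 km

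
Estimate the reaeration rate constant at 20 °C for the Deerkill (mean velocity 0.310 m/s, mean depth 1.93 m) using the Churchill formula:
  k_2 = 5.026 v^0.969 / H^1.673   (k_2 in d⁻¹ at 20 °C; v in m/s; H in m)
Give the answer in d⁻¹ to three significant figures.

k_2 ≈ 0.538 d⁻¹

k_2 = 5.026 × 0.310^0.969 / 1.93^1.673 = 5.026 × 0.3215 / 3.004 = 0.5378 d⁻¹.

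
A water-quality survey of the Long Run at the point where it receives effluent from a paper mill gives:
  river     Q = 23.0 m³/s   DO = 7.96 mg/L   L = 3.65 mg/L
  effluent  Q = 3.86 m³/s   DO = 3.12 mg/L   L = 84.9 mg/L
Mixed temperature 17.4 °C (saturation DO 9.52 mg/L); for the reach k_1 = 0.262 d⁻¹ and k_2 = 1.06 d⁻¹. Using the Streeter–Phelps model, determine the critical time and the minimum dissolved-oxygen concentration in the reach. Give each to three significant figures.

t_c ≈ 1.01 d; minimum DO ≈ 6.61 mg/L

Mixed DO = (23.0×7.96 + 3.86×3.12)/(23.0+3.86) = 195.1/26.86 = 7.264 mg/L.
Mixed L₀ = (23.0×3.65 + 3.86×84.9)/(26.86) = 411.7/26.86 = 15.33 mg/L.
Initial deficit D₀ = C_s − DO₀ = 9.52 − 7.264 = 2.256 mg/L.
t_c = (1/0.7980) ln[(1.06/0.262)(1 − 2.256×0.7980/(0.262×15.33))] = 1.253 × ln(2.232) = 1.006 d.
D_c = (0.262/1.06) × 15.33 × e^(−0.262×1.006) = 0.2472 × 15.33 × 0.7682 = 2.910 mg/L.
Minimum DO = 9.52 − 2.910 = 6.610 mg/L.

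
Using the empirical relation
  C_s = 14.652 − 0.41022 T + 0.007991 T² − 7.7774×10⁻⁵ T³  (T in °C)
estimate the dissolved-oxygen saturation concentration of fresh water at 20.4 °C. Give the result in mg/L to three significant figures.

C_s = 14.652 − 0.41022×20.4 + 0.007991×20.4² − 7.7774×10⁻⁵×20.4³ = 8.949 mg/L.

C_s ≈ 8.95 mg/L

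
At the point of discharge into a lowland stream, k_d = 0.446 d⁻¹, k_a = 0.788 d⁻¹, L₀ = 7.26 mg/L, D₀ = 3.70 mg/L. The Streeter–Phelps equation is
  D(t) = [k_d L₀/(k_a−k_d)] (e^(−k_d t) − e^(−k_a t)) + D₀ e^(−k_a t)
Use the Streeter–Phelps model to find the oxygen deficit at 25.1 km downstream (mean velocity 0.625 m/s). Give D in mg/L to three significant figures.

Travel time t = x/v = 25.1 km / (0.625 m/s) = 25100 m / 0.625 m/s = 40160 s = 0.4648 d.
k_d L₀/(k_a−k_d) = 0.446×7.26/(0.788−0.446) = 3.238/0.3420 = 9.468 mg/L.
e^(−k_d t) = e^(−0.446×0.4648) = 0.8128; e^(−k_a t) = e^(−0.788×0.4648) = 0.6933.
D = 9.468 × (0.8128 − 0.6933) + 3.70 × 0.6933 = 1.131 + 2.565 = 3.696 mg/L.

D ≈ 3.70 mg/L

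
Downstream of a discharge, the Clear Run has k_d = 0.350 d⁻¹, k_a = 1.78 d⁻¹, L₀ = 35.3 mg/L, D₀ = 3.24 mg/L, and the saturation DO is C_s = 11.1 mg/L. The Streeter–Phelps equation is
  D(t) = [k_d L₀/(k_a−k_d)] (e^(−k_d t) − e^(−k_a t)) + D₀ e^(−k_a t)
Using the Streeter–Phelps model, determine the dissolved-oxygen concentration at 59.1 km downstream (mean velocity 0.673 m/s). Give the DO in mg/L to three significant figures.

Travel time t = x/v = 59.1 km / (0.673 m/s) = 59100 m / 0.673 m/s = 87820 s = 1.016 d.
k_d L₀/(k_a−k_d) = 0.350×35.3/(1.78−0.350) = 12.35/1.430 = 8.640 mg/L.
e^(−k_d t) = e^(−0.350×1.016) = 0.7007; e^(−k_a t) = e^(−1.78×1.016) = 0.1638.
D = 8.640 × (0.7007 − 0.1638) + 3.24 × 0.1638 = 4.638 + 0.5307 = 5.169 mg/L.
DO = C_s − D = 11.1 − 5.169 = 5.931 mg/L.

DO ≈ 5.93 mg/L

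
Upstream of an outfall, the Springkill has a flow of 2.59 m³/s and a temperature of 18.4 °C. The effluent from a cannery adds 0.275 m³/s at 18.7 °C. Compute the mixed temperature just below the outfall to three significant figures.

Flow-weighted mixing: C = (Q_r C_r + Q_w C_w)/(Q_r + Q_w)
= (2.59×18.4 + 0.275×18.7)/(2.59 + 0.275) = 52.80/2.865 = 18.43 °C.

18.4 °C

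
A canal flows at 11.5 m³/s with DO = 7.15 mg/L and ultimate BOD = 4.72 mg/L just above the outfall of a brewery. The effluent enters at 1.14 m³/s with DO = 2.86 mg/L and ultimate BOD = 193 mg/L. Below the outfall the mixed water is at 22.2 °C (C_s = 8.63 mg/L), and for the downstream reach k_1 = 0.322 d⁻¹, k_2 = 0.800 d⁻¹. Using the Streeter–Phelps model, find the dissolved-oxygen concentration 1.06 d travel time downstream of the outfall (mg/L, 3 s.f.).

DO ≈ 3.70 mg/L

Mixed DO = (11.5×7.15 + 1.14×2.86)/(11.5+1.14) = 85.49/12.64 = 6.763 mg/L.
Mixed L₀ = (11.5×4.72 + 1.14×193)/(12.64) = 274.3/12.64 = 21.70 mg/L.
Initial deficit D₀ = C_s − DO₀ = 8.63 − 6.763 = 1.867 mg/L.
D(1.06) = [0.322×21.70/(0.800−0.322)](e^(−0.322×1.06) − e^(−0.800×1.06)) + 1.867 e^(−0.800×1.06)
= 14.62 × (0.7108 − 0.4283) + 1.867 × 0.4283 = 4.930 mg/L.
DO = 8.63 − 4.930 = 3.700 mg/L.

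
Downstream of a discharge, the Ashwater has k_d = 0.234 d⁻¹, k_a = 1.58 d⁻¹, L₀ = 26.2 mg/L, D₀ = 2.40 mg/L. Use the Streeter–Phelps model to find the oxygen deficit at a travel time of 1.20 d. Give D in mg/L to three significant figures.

k_d L₀/(k_a−k_d) = 0.234×26.2/(1.58−0.234) = 6.131/1.346 = 4.555 mg/L.
e^(−k_d t) = e^(−0.234×1.200) = 0.7552; e^(−k_a t) = e^(−1.58×1.200) = 0.1502.
D = 4.555 × (0.7552 − 0.1502) + 2.40 × 0.1502 = 2.756 + 0.3604 = 3.116 mg/L.

D ≈ 3.12 mg/L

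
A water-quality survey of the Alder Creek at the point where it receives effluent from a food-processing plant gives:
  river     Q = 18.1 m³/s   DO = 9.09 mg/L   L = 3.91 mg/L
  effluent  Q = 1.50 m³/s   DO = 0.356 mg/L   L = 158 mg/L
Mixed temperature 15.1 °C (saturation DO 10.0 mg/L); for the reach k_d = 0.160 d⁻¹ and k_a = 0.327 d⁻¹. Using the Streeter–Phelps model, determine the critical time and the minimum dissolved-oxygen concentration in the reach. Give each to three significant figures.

t_c ≈ 3.62 d; minimum DO ≈ 5.69 mg/L

Mixed DO = (18.1×9.09 + 1.50×0.356)/(18.1+1.50) = 165.1/19.60 = 8.422 mg/L.
Mixed L₀ = (18.1×3.91 + 1.50×158)/(19.60) = 307.8/19.60 = 15.70 mg/L.
Initial deficit D₀ = C_s − DO₀ = 10.0 − 8.422 = 1.578 mg/L.
t_c = (1/0.1670) ln[(0.327/0.160)(1 − 1.578×0.1670/(0.160×15.70))] = 5.988 × ln(1.829) = 3.616 d.
D_c = (0.160/0.327) × 15.70 × e^(−0.160×3.616) = 0.4893 × 15.70 × 0.5607 = 4.308 mg/L.
Minimum DO = 10.0 − 4.308 = 5.692 mg/L.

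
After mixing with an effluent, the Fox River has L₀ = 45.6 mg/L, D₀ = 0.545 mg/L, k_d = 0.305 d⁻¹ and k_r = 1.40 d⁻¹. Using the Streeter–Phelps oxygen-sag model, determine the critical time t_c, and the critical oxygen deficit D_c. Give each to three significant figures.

t_c ≈ 1.35 d; D_c ≈ 6.58 mg/L

With k_r/k_d = 4.590 and 1 − D₀(k_r−k_d)/(k_d L₀) = 0.9571,
t_c = ln(4.590 × 0.9571) / (1.40 − 0.305) = ln(4.393) / 1.095 = 1.480/1.095 = 1.352 d.
L(t_c) = L₀ e^(−k_d t_c) = 45.6 × 0.6622 = 30.19 mg/L, and at the critical point k_r D_c = k_d L, so D_c = (0.305/1.40) × 30.19 = 6.578 mg/L.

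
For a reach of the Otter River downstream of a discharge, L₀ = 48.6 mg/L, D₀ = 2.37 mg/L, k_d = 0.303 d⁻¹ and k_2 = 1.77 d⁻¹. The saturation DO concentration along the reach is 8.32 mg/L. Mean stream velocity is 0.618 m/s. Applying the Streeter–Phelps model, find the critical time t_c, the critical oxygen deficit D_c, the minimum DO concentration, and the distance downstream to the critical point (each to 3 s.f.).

t_c ≈ 1.02 d; D_c ≈ 6.11 mg/L; min DO ≈ 2.21 mg/L; x_c ≈ 54.4 km

t_c = [1/(k_2−k_d)] ln[(k_2/k_d)(1 − D₀(k_2−k_d)/(k_d L₀))]
= [1/(1.77−0.303)] ln[(1.77/0.303)(1 − 2.37×1.467/(0.303×48.6))]
= (1/1.467) ln[5.842 × 0.7639] = 0.6817 × ln(4.462) = 0.6817 × 1.496 = 1.020 d.
D_c = (k_d/k_2) L₀ e^(−k_d t_c) = (0.303/1.77) × 48.6 × e^(−0.303×1.020) = 0.1712 × 48.6 × 0.7342 = 6.109 mg/L.
Minimum DO = C_s − D_c = 8.32 − 6.109 = 2.211 mg/L.
x_c = v t_c = 0.618 m/s × 1.020 d × 86400 s/d = 54440 m ≈ 54.4 km.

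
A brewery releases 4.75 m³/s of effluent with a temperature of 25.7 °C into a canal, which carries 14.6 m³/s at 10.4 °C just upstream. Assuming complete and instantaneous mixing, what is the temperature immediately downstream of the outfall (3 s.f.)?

14.2 °C

Flow-weighted mixing: C = (Q_r C_r + Q_w C_w)/(Q_r + Q_w)
= (14.6×10.4 + 4.75×25.7)/(14.6 + 4.75) = 273.9/19.35 = 14.16 °C.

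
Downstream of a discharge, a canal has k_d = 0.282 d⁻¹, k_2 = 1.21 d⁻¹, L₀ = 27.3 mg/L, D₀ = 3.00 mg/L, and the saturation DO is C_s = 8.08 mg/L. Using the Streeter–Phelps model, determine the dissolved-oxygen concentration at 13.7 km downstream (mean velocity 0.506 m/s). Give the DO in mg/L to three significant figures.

Travel time t = x/v = 13.7 km / (0.506 m/s) = 13700 m / 0.506 m/s = 27080 s = 0.3134 d.
k_d L₀/(k_2−k_d) = 0.282×27.3/(1.21−0.282) = 7.699/0.9280 = 8.296 mg/L.
e^(−k_d t) = e^(−0.282×0.3134) = 0.9154; e^(−k_2 t) = e^(−1.21×0.3134) = 0.6844.
D = 8.296 × (0.9154 − 0.6844) + 3.00 × 0.6844 = 1.916 + 2.053 = 3.970 mg/L.
DO = C_s − D = 8.08 − 3.970 = 4.110 mg/L.

DO ≈ 4.11 mg/L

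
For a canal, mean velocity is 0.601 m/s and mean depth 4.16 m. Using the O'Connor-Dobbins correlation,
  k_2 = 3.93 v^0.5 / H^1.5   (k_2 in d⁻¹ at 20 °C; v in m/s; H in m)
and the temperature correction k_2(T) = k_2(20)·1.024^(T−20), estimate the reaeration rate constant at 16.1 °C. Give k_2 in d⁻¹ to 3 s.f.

k_2 ≈ 0.327 d⁻¹

k_2(20) = 3.93 × 0.601^0.5 / 4.16^1.5 = 3.93 × 0.7752 / 8.485 = 0.3591 d⁻¹.
k_2(16.1) = 0.3591 × 1.024^(16.1−20) = 0.3591 × 0.9117 = 0.3274 d⁻¹.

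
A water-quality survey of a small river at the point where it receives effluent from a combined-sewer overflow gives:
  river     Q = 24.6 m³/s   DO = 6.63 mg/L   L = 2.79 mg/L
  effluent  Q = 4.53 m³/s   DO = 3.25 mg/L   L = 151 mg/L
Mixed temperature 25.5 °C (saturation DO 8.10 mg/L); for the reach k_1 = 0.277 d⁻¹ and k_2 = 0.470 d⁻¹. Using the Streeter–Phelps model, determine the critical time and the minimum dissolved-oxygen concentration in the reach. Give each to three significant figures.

t_c ≈ 2.45 d; minimum DO ≈ 0.381 mg/L

Mixed DO = (24.6×6.63 + 4.53×3.25)/(24.6+4.53) = 177.8/29.13 = 6.104 mg/L.
Mixed L₀ = (24.6×2.79 + 4.53×151)/(29.13) = 752.7/29.13 = 25.84 mg/L.
Initial deficit D₀ = C_s − DO₀ = 8.10 − 6.104 = 1.996 mg/L.
t_c = (1/0.1930) ln[(0.470/0.277)(1 − 1.996×0.1930/(0.277×25.84))] = 5.181 × ln(1.605) = 2.453 d.
D_c = (0.277/0.470) × 25.84 × e^(−0.277×2.453) = 0.5894 × 25.84 × 0.5069 = 7.719 mg/L.
Minimum DO = 8.10 − 7.719 = 0.3809 mg/L.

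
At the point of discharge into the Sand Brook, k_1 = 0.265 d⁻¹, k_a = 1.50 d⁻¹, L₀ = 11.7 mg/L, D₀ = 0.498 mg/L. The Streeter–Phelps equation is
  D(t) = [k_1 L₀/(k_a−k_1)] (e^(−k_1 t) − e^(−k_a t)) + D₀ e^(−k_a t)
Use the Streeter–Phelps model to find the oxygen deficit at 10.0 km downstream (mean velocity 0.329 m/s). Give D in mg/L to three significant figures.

D ≈ 1.10 mg/L

Travel time t = x/v = 10.0 km / (0.329 m/s) = 10000 m / 0.329 m/s = 30400 s = 0.3518 d.
k_1 L₀/(k_a−k_1) = 0.265×11.7/(1.50−0.265) = 3.100/1.235 = 2.511 mg/L.
e^(−k_1 t) = e^(−0.265×0.3518) = 0.9110; e^(−k_a t) = e^(−1.50×0.3518) = 0.5900.
D = 2.511 × (0.9110 − 0.5900) + 0.498 × 0.5900 = 0.8059 + 0.2938 = 1.100 mg/L.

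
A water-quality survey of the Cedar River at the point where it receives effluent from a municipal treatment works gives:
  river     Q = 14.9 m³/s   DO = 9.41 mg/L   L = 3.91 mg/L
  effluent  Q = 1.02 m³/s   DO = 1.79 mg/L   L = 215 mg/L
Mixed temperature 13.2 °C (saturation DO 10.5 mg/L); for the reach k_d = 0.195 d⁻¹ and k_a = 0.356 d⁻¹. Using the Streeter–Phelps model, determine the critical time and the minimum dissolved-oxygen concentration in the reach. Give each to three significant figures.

t_c ≈ 3.26 d; minimum DO ≈ 5.44 mg/L

Mixed DO = (14.9×9.41 + 1.02×1.79)/(14.9+1.02) = 142.0/15.92 = 8.922 mg/L.
Mixed L₀ = (14.9×3.91 + 1.02×215)/(15.92) = 277.6/15.92 = 17.43 mg/L.
Initial deficit D₀ = C_s − DO₀ = 10.5 − 8.922 = 1.578 mg/L.
t_c = (1/0.1610) ln[(0.356/0.195)(1 − 1.578×0.1610/(0.195×17.43))] = 6.211 × ln(1.689) = 3.256 d.
D_c = (0.195/0.356) × 17.43 × e^(−0.195×3.256) = 0.5478 × 17.43 × 0.5300 = 5.061 mg/L.
Minimum DO = 10.5 − 5.061 = 5.439 mg/L.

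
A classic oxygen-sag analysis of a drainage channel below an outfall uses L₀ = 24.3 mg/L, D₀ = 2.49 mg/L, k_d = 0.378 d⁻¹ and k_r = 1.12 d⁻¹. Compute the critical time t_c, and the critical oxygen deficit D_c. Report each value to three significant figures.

With k_r/k_d = 2.963 and 1 − D₀(k_r−k_d)/(k_d L₀) = 0.7989,
t_c = ln(2.963 × 0.7989) / (1.12 − 0.378) = ln(2.367) / 0.7420 = 0.8616/0.7420 = 1.161 d.
L(t_c) = L₀ e^(−k_d t_c) = 24.3 × 0.6447 = 15.67 mg/L, and at the critical point k_r D_c = k_d L, so D_c = (0.378/1.12) × 15.67 = 5.288 mg/L.

t_c ≈ 1.16 d; D_c ≈ 5.29 mg/L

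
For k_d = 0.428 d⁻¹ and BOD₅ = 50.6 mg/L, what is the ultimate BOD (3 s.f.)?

L₀ ≈ 57.3 mg/L

BOD₅ = L₀(1 − e^(−5k_d)) ⇒ L₀ = BOD₅ / (1 − e^(−5×0.428))
= 50.6 / (1 − 0.1177) = 50.6 / 0.8823 = 57.35 mg/L.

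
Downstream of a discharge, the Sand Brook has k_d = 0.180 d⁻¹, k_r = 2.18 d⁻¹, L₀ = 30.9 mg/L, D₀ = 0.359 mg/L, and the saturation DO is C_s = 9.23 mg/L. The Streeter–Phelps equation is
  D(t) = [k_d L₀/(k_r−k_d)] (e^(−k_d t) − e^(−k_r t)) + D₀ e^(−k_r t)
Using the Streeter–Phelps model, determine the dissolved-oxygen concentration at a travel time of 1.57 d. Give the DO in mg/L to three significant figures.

DO ≈ 7.21 mg/L

k_d L₀/(k_r−k_d) = 0.180×30.9/(2.18−0.180) = 5.562/2.000 = 2.781 mg/L.
e^(−k_d t) = e^(−0.180×1.570) = 0.7538; e^(−k_r t) = e^(−2.18×1.570) = 0.03263.
D = 2.781 × (0.7538 − 0.03263) + 0.359 × 0.03263 = 2.006 + 0.01171 = 2.017 mg/L.
DO = C_s − D = 9.23 − 2.017 = 7.213 mg/L.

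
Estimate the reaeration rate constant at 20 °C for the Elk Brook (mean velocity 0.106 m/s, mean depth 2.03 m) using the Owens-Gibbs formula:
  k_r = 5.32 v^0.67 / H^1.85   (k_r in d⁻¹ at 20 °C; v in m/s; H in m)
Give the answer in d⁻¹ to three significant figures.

k_r = 5.32 × 0.106^0.67 / 2.03^1.85 = 5.32 × 0.2223 / 3.706 = 0.3192 d⁻¹.

k_r ≈ 0.319 d⁻¹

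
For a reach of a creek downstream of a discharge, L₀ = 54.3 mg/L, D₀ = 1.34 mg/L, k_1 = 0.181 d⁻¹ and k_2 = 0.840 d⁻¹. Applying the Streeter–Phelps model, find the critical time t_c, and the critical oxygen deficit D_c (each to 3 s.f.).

With k_2/k_1 = 4.641 and 1 − D₀(k_2−k_1)/(k_1 L₀) = 0.9102,
t_c = ln(4.641 × 0.9102) / (0.840 − 0.181) = ln(4.224) / 0.6590 = 1.441/0.6590 = 2.186 d.
L(t_c) = L₀ e^(−k_1 t_c) = 54.3 × 0.6732 = 36.55 mg/L, and at the critical point k_2 D_c = k_1 L, so D_c = (0.181/0.840) × 36.55 = 7.877 mg/L.

t_c ≈ 2.19 d; D_c ≈ 7.88 mg/L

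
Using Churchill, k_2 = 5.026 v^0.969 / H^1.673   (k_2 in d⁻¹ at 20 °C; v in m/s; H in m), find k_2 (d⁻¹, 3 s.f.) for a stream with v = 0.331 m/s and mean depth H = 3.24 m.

k_2 ≈ 0.241 d⁻¹

k_2 = 5.026 × 0.331^0.969 / 3.24^1.673 = 5.026 × 0.3425 / 7.147 = 0.2409 d⁻¹.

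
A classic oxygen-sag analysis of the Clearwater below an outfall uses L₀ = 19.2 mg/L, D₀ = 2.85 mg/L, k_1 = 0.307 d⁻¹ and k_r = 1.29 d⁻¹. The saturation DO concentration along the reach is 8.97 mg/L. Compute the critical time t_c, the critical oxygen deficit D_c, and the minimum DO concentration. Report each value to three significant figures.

With k_r/k_1 = 4.202 and 1 − D₀(k_r−k_1)/(k_1 L₀) = 0.5247,
t_c = ln(4.202 × 0.5247) / (1.29 − 0.307) = ln(2.205) / 0.9830 = 0.7906/0.9830 = 0.8043 d.
D_c = (k_1/k_r) L₀ e^(−k_1 t_c) = (0.307/1.29) × 19.2 × e^(−0.307×0.8043) = 0.2380 × 19.2 × 0.7812 = 3.570 mg/L.
Minimum DO = C_s − D_c = 8.97 − 3.570 = 5.400 mg/L.

t_c ≈ 0.804 d; D_c ≈ 3.57 mg/L; min DO ≈ 5.40 mg/L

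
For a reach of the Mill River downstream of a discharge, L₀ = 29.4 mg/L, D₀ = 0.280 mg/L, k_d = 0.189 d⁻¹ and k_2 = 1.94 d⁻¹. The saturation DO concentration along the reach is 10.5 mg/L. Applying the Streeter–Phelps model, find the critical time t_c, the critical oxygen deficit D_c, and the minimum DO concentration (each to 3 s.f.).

t_c ≈ 1.28 d; D_c ≈ 2.25 mg/L; min DO ≈ 8.25 mg/L

t_c = [1/(k_2−k_d)] ln[(k_2/k_d)(1 − D₀(k_2−k_d)/(k_d L₀))]
= [1/(1.94−0.189)] ln[(1.94/0.189)(1 − 0.280×1.751/(0.189×29.4))]
= (1/1.751) ln[10.26 × 0.9118] = 0.5711 × ln(9.359) = 0.5711 × 2.236 = 1.277 d.
L(t_c) = L₀ e^(−k_d t_c) = 29.4 × 0.7855 = 23.09 mg/L, and at the critical point k_2 D_c = k_d L, so D_c = (0.189/1.94) × 23.09 = 2.250 mg/L.
Minimum DO = C_s − D_c = 10.5 − 2.250 = 8.250 mg/L.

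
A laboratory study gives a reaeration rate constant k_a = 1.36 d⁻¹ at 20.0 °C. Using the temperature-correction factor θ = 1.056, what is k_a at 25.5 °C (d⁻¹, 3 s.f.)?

k_a(T₂) = k_a(T₁) · θ^(T₂−T₁) = 1.36 × 1.056^(25.5−20.0)
= 1.36 × 1.056^5.50 = 1.36 × 1.349 = 1.835 d⁻¹.

k_a ≈ 1.84 d⁻¹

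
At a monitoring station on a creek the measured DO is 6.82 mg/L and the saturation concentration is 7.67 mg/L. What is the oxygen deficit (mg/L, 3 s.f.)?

D = C_s − C = 7.67 − 6.82 = 0.850 mg/L.

D ≈ 0.850 mg/L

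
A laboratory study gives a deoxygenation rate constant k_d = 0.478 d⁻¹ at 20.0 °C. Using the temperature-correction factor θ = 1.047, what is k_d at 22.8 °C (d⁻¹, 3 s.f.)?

k_d(T₂) = k_d(T₁) · θ^(T₂−T₁) = 0.478 × 1.047^(22.8−20.0)
= 0.478 × 1.047^2.80 = 0.478 × 1.137 = 0.5436 d⁻¹.

k_d ≈ 0.544 d⁻¹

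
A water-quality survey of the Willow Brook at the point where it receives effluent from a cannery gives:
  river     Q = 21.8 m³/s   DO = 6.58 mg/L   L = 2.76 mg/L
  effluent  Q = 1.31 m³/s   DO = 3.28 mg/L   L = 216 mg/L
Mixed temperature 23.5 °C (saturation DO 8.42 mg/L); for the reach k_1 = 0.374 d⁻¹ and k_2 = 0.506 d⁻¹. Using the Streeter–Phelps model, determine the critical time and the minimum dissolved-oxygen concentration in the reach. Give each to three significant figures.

t_c ≈ 1.92 d; minimum DO ≈ 3.06 mg/L

Mixed DO = (21.8×6.58 + 1.31×3.28)/(21.8+1.31) = 147.7/23.11 = 6.393 mg/L.
Mixed L₀ = (21.8×2.76 + 1.31×216)/(23.11) = 343.1/23.11 = 14.85 mg/L.
Initial deficit D₀ = C_s − DO₀ = 8.42 − 6.393 = 2.027 mg/L.
t_c = (1/0.1320) ln[(0.506/0.374)(1 − 2.027×0.1320/(0.374×14.85))] = 7.576 × ln(1.288) = 1.916 d.
D_c = (0.374/0.506) × 14.85 × e^(−0.374×1.916) = 0.7391 × 14.85 × 0.4884 = 5.360 mg/L.
Minimum DO = 8.42 − 5.360 = 3.060 mg/L.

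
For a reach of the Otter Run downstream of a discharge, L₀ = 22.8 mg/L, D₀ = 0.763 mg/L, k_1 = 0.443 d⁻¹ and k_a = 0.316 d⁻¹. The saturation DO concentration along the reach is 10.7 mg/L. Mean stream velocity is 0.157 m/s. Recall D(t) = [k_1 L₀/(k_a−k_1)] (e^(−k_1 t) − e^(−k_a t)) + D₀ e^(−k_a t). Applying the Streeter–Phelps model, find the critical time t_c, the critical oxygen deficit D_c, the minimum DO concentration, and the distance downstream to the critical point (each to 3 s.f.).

t_c ≈ 2.58 d; D_c ≈ 10.2 mg/L; min DO ≈ 0.530 mg/L; x_c ≈ 35.1 km

At the critical point dD/dt = 0, so k_1 L₀ e^(−k_1 t) = k_a D. Substituting D(t) from the Streeter–Phelps equation and solving for t gives
t_c = ln[(k_a/k_1)(1 − D₀(k_a−k_1)/(k_1 L₀))] / (k_a−k_1).
Here k_a−k_1 = -0.1270 d⁻¹ and 1 − D₀(k_a−k_1)/(k_1 L₀) = 1 − 0.763×-0.1270/(0.443×22.8) = 1.010, so
t_c = ln(0.7133 × 1.010) / -0.1270 = -0.3283 / -0.1270 = 2.585 d.
L(t_c) = L₀ e^(−k_1 t_c) = 22.8 × 0.3182 = 7.255 mg/L, and at the critical point k_a D_c = k_1 L, so D_c = (0.443/0.316) × 7.255 = 10.17 mg/L.
Minimum DO = C_s − D_c = 10.7 − 10.17 = 0.5295 mg/L.
x_c = v t_c = 0.157 m/s × 2.585 d × 86400 s/d = 35060 m ≈ 35.1 km.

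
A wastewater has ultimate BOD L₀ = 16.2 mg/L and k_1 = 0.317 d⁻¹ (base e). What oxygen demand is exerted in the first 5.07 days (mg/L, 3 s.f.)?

y ≈ 13.0 mg/L

y_t = L₀(1 − e^(−k_1 t)) = 16.2 × (1 − e^(−0.317×5.07))
= 16.2 × (1 − 0.2005) = 16.2 × 0.7995 = 12.95 mg/L.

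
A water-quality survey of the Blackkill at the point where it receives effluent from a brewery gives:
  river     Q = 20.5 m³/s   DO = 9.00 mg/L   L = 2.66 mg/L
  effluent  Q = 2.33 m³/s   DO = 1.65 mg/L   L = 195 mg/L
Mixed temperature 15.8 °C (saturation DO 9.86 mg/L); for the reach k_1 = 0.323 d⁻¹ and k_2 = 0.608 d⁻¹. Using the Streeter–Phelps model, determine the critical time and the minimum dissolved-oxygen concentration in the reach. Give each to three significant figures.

Mixed DO = (20.5×9.00 + 2.33×1.65)/(20.5+2.33) = 188.3/22.83 = 8.250 mg/L.
Mixed L₀ = (20.5×2.66 + 2.33×195)/(22.83) = 508.9/22.83 = 22.29 mg/L.
Initial deficit D₀ = C_s − DO₀ = 9.86 − 8.250 = 1.610 mg/L.
t_c = (1/0.2850) ln[(0.608/0.323)(1 − 1.610×0.2850/(0.323×22.29))] = 3.509 × ln(1.762) = 1.988 d.
D_c = (0.323/0.608) × 22.29 × e^(−0.323×1.988) = 0.5312 × 22.29 × 0.5261 = 6.230 mg/L.
Minimum DO = 9.86 − 6.230 = 3.630 mg/L.

t_c ≈ 1.99 d; minimum DO ≈ 3.63 mg/L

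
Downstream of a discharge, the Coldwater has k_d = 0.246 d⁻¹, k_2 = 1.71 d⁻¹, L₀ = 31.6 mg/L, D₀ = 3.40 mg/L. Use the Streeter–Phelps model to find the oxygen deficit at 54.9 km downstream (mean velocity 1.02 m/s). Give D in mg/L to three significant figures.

D ≈ 3.90 mg/L

Travel time t = x/v = 54.9 km / (1.02 m/s) = 54900 m / 1.02 m/s = 53820 s = 0.6230 d.
k_d L₀/(k_2−k_d) = 0.246×31.6/(1.71−0.246) = 7.774/1.464 = 5.310 mg/L.
e^(−k_d t) = e^(−0.246×0.6230) = 0.8579; e^(−k_2 t) = e^(−1.71×0.6230) = 0.3446.
D = 5.310 × (0.8579 − 0.3446) + 3.40 × 0.3446 = 2.725 + 1.172 = 3.897 mg/L.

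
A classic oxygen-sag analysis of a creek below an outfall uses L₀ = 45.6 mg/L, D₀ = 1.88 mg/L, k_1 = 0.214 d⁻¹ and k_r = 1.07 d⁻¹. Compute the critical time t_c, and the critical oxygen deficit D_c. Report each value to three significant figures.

t_c = [1/(k_r−k_1)] ln[(k_r/k_1)(1 − D₀(k_r−k_1)/(k_1 L₀))]
= [1/(1.07−0.214)] ln[(1.07/0.214)(1 − 1.88×0.8560/(0.214×45.6))]
= (1/0.8560) ln[5.000 × 0.8351] = 1.168 × ln(4.175) = 1.168 × 1.429 = 1.670 d.
D_c = (k_1/k_r) L₀ e^(−k_1 t_c) = (0.214/1.07) × 45.6 × e^(−0.214×1.670) = 0.2000 × 45.6 × 0.6996 = 6.380 mg/L.

t_c ≈ 1.67 d; D_c ≈ 6.38 mg/L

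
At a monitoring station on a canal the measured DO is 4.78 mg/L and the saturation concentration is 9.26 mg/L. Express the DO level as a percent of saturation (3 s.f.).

% saturation = C/C_s × 100 = 4.78/9.26 × 100 = 51.6 %.

51.6 % saturation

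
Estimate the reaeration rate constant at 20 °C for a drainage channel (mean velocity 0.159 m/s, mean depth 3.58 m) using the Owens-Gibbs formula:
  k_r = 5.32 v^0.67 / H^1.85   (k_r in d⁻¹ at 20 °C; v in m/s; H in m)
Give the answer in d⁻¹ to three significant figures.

k_r ≈ 0.147 d⁻¹

k_r = 5.32 × 0.159^0.67 / 3.58^1.85 = 5.32 × 0.2917 / 10.58 = 0.1466 d⁻¹.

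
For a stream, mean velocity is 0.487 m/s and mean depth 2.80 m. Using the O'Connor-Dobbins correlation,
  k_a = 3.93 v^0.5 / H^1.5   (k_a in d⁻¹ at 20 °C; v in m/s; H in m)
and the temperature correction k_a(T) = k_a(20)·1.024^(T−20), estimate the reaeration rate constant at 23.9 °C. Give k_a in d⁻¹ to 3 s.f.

k_a(20) = 3.93 × 0.487^0.5 / 2.80^1.5 = 3.93 × 0.6979 / 4.685 = 0.5854 d⁻¹.
k_a(23.9) = 0.5854 × 1.024^(23.9−20) = 0.5854 × 1.097 = 0.6421 d⁻¹.

k_a ≈ 0.642 d⁻¹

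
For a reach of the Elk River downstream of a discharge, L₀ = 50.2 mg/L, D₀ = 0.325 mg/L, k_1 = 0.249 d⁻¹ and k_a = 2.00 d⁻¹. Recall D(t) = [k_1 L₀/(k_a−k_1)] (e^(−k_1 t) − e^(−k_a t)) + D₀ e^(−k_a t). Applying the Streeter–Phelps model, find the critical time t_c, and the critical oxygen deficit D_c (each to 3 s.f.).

t_c ≈ 1.16 d; D_c ≈ 4.68 mg/L

With k_a/k_1 = 8.032 and 1 − D₀(k_a−k_1)/(k_1 L₀) = 0.9545,
t_c = ln(8.032 × 0.9545) / (2.00 − 0.249) = ln(7.666) / 1.751 = 2.037/1.751 = 1.163 d.
D_c = (k_1/k_a) L₀ e^(−k_1 t_c) = (0.249/2.00) × 50.2 × e^(−0.249×1.163) = 0.1245 × 50.2 × 0.7485 = 4.678 mg/L.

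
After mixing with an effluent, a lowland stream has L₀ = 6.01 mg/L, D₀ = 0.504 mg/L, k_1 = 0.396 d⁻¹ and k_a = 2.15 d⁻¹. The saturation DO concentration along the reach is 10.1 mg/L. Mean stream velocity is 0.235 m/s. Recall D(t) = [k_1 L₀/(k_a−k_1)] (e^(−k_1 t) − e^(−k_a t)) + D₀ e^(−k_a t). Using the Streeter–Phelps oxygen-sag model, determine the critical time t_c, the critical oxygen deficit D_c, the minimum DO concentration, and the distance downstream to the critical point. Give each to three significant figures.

With k_a/k_1 = 5.429 and 1 − D₀(k_a−k_1)/(k_1 L₀) = 0.6286,
t_c = ln(5.429 × 0.6286) / (2.15 − 0.396) = ln(3.413) / 1.754 = 1.227/1.754 = 0.6998 d.
L(t_c) = L₀ e^(−k_1 t_c) = 6.01 × 0.7580 = 4.555 mg/L, and at the critical point k_a D_c = k_1 L, so D_c = (0.396/2.15) × 4.555 = 0.8390 mg/L.
Minimum DO = C_s − D_c = 10.1 − 0.8390 = 9.261 mg/L.
x_c = v t_c = 0.235 m/s × 0.6998 d × 86400 s/d = 14210 m ≈ 14.2 km.

t_c ≈ 0.700 d; D_c ≈ 0.839 mg/L; min DO ≈ 9.26 mg/L; x_c ≈ 14.2 km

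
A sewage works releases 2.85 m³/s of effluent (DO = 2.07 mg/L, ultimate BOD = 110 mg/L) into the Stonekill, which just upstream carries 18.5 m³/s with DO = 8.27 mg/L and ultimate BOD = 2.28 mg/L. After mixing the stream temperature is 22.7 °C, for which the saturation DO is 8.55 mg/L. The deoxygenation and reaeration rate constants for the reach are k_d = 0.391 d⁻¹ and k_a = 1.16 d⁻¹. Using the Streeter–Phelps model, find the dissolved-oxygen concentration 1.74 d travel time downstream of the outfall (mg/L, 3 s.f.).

Mixed DO = (18.5×8.27 + 2.85×2.07)/(18.5+2.85) = 158.9/21.35 = 7.442 mg/L.
Mixed L₀ = (18.5×2.28 + 2.85×110)/(21.35) = 355.7/21.35 = 16.66 mg/L.
Initial deficit D₀ = C_s − DO₀ = 8.55 − 7.442 = 1.108 mg/L.
D(1.74) = [0.391×16.66/(1.16−0.391)](e^(−0.391×1.74) − e^(−1.16×1.74)) + 1.108 e^(−1.16×1.74)
= 8.471 × (0.5064 − 0.1329) + 1.108 × 0.1329 = 3.312 mg/L.
DO = 8.55 − 3.312 = 5.238 mg/L.

DO ≈ 5.24 mg/L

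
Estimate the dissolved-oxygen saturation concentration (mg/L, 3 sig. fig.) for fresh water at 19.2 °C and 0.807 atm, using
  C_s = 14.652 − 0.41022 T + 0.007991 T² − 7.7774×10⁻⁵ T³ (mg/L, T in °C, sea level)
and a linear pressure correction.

At sea level: C_s = 14.652 − 0.41022×19.2 + 0.007991×19.2² − 7.7774×10⁻⁵×19.2³ = 9.171 mg/L.
Pressure correction: C_s' = 9.171 × 0.807 = 7.401 mg/L.

C_s ≈ 7.40 mg/L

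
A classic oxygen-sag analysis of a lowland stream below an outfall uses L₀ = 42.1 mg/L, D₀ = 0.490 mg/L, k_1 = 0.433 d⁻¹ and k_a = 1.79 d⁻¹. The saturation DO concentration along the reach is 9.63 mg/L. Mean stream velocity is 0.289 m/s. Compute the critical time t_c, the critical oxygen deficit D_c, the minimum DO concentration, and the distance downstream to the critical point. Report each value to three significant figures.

t_c ≈ 1.02 d; D_c ≈ 6.55 mg/L; min DO ≈ 3.08 mg/L; x_c ≈ 25.4 km

At the critical point dD/dt = 0, so k_1 L₀ e^(−k_1 t) = k_a D. Substituting D(t) from the Streeter–Phelps equation and solving for t gives
t_c = ln[(k_a/k_1)(1 − D₀(k_a−k_1)/(k_1 L₀))] / (k_a−k_1).
Here k_a−k_1 = 1.357 d⁻¹ and 1 − D₀(k_a−k_1)/(k_1 L₀) = 1 − 0.490×1.357/(0.433×42.1) = 0.9635, so
t_c = ln(4.134 × 0.9635) / 1.357 = 1.382 / 1.357 = 1.018 d.
D_c = (k_1/k_a) L₀ e^(−k_1 t_c) = (0.433/1.79) × 42.1 × e^(−0.433×1.018) = 0.2419 × 42.1 × 0.6434 = 6.552 mg/L.
Minimum DO = C_s − D_c = 9.63 − 6.552 = 3.078 mg/L.
x_c = v t_c = 0.289 m/s × 1.018 d × 86400 s/d = 25430 m ≈ 25.4 km.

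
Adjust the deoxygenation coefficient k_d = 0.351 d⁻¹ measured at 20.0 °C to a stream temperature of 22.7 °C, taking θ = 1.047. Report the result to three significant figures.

k_d(T₂) = k_d(T₁) · θ^(T₂−T₁) = 0.351 × 1.047^(22.7−20.0)
= 0.351 × 1.047^2.70 = 0.351 × 1.132 = 0.3973 d⁻¹.

k_d ≈ 0.397 d⁻¹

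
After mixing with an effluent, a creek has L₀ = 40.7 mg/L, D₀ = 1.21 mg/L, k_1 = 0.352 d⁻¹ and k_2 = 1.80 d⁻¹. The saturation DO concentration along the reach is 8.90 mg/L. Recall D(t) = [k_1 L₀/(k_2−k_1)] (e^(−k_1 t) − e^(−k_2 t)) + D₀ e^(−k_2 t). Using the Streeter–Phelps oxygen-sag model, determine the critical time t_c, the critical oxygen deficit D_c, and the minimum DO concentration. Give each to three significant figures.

t_c ≈ 1.04 d; D_c ≈ 5.53 mg/L; min DO ≈ 3.37 mg/L

With k_2/k_1 = 5.114 and 1 − D₀(k_2−k_1)/(k_1 L₀) = 0.8777,
t_c = ln(5.114 × 0.8777) / (1.80 − 0.352) = ln(4.488) / 1.448 = 1.501/1.448 = 1.037 d.
D_c = (k_1/k_2) L₀ e^(−k_1 t_c) = (0.352/1.80) × 40.7 × e^(−0.352×1.037) = 0.1956 × 40.7 × 0.6942 = 5.525 mg/L.
Minimum DO = C_s − D_c = 8.90 − 5.525 = 3.375 mg/L.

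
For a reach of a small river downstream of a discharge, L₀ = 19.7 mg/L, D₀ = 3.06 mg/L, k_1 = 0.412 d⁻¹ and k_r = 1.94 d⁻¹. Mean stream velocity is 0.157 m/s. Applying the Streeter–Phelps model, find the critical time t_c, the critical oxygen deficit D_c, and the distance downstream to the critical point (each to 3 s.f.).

t_c ≈ 0.452 d; D_c ≈ 3.47 mg/L; x_c ≈ 6.14 km

t_c = [1/(k_r−k_1)] ln[(k_r/k_1)(1 − D₀(k_r−k_1)/(k_1 L₀))]
= [1/(1.94−0.412)] ln[(1.94/0.412)(1 − 3.06×1.528/(0.412×19.7))]
= (1/1.528) ln[4.709 × 0.4239] = 0.6545 × ln(1.996) = 0.6545 × 0.6912 = 0.4524 d.
D_c = (k_1/k_r) L₀ e^(−k_1 t_c) = (0.412/1.94) × 19.7 × e^(−0.412×0.4524) = 0.2124 × 19.7 × 0.8300 = 3.472 mg/L.
x_c = v t_c = 0.157 m/s × 0.4524 d × 86400 s/d = 6136 m ≈ 6.14 km.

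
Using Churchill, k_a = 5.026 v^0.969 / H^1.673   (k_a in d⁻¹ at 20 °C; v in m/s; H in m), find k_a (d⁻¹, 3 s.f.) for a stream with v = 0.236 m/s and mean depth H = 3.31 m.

k_a = 5.026 × 0.236^0.969 / 3.31^1.673 = 5.026 × 0.2468 / 7.408 = 0.1675 d⁻¹.

k_a ≈ 0.167 d⁻¹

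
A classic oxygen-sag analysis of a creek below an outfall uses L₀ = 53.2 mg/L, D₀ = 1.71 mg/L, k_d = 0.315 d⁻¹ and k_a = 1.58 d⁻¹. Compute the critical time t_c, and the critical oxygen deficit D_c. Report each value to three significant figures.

t_c = [1/(k_a−k_d)] ln[(k_a/k_d)(1 − D₀(k_a−k_d)/(k_d L₀))]
= [1/(1.58−0.315)] ln[(1.58/0.315)(1 − 1.71×1.265/(0.315×53.2))]
= (1/1.265) ln[5.016 × 0.8709] = 0.7905 × ln(4.368) = 0.7905 × 1.474 = 1.166 d.
D_c = (k_d/k_a) L₀ e^(−k_d t_c) = (0.315/1.58) × 53.2 × e^(−0.315×1.166) = 0.1994 × 53.2 × 0.6927 = 7.347 mg/L.

t_c ≈ 1.17 d; D_c ≈ 7.35 mg/L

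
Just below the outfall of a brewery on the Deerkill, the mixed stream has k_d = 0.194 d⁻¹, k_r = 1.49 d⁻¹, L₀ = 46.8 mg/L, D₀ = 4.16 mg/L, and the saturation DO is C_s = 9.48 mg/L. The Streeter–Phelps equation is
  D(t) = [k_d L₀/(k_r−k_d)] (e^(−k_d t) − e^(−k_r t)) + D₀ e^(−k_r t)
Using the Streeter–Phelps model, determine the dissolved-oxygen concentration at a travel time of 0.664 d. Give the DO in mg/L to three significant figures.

k_d L₀/(k_r−k_d) = 0.194×46.8/(1.49−0.194) = 9.079/1.296 = 7.006 mg/L.
e^(−k_d t) = e^(−0.194×0.6640) = 0.8791; e^(−k_r t) = e^(−1.49×0.6640) = 0.3718.
D = 7.006 × (0.8791 − 0.3718) + 4.16 × 0.3718 = 3.554 + 1.547 = 5.101 mg/L.
DO = C_s − D = 9.48 − 5.101 = 4.379 mg/L.

DO ≈ 4.38 mg/L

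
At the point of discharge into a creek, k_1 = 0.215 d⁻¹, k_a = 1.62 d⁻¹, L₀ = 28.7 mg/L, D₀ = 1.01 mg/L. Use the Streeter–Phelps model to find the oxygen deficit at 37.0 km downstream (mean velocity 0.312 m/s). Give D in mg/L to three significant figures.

Travel time t = x/v = 37.0 km / (0.312 m/s) = 37000 m / 0.312 m/s = 118600 s = 1.373 d.
k_1 L₀/(k_a−k_1) = 0.215×28.7/(1.62−0.215) = 6.170/1.405 = 4.392 mg/L.
e^(−k_1 t) = e^(−0.215×1.373) = 0.7445; e^(−k_a t) = e^(−1.62×1.373) = 0.1082.
D = 4.392 × (0.7445 − 0.1082) + 1.01 × 0.1082 = 2.794 + 0.1093 = 2.904 mg/L.

D ≈ 2.90 mg/L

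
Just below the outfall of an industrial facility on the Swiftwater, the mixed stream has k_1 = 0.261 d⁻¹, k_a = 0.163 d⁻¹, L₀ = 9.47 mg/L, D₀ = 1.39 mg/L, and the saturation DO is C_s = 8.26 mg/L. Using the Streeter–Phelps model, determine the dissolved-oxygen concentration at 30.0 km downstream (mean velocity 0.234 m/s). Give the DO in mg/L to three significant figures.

DO ≈ 4.49 mg/L

Travel time t = x/v = 30.0 km / (0.234 m/s) = 30000 m / 0.234 m/s = 128200 s = 1.484 d.
k_1 L₀/(k_a−k_1) = 0.261×9.47/(0.163−0.261) = 2.472/-0.09800 = -25.22 mg/L.
e^(−k_1 t) = e^(−0.261×1.484) = 0.6789; e^(−k_a t) = e^(−0.163×1.484) = 0.7852.
D = -25.22 × (0.6789 − 0.7852) + 1.39 × 0.7852 = 2.680 + 1.091 = 3.771 mg/L.
DO = C_s − D = 8.26 − 3.771 = 4.489 mg/L.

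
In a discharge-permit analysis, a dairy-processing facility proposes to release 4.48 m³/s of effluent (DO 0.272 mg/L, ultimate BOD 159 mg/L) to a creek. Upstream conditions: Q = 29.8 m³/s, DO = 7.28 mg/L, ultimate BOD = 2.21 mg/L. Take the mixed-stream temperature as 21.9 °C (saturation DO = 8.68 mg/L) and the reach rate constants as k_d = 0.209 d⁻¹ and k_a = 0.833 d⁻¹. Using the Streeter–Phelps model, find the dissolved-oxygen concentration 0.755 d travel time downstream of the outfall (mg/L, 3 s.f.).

Mixed DO = (29.8×7.28 + 4.48×0.272)/(29.8+4.48) = 218.2/34.28 = 6.364 mg/L.
Mixed L₀ = (29.8×2.21 + 4.48×159)/(34.28) = 778.2/34.28 = 22.70 mg/L.
Initial deficit D₀ = C_s − DO₀ = 8.68 − 6.364 = 2.316 mg/L.
D(0.755) = [0.209×22.70/(0.833−0.209)](e^(−0.209×0.755) − e^(−0.833×0.755)) + 2.316 e^(−0.833×0.755)
= 7.603 × (0.8540 − 0.5332) + 2.316 × 0.5332 = 3.674 mg/L.
DO = 8.68 − 3.674 = 5.006 mg/L.

DO ≈ 5.01 mg/L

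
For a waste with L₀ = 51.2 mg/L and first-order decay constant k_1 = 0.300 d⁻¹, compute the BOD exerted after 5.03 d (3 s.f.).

y_t = L₀(1 − e^(−k_1 t)) = 51.2 × (1 − e^(−0.300×5.03))
= 51.2 × (1 − 0.2211) = 51.2 × 0.7789 = 39.88 mg/L.

y ≈ 39.9 mg/L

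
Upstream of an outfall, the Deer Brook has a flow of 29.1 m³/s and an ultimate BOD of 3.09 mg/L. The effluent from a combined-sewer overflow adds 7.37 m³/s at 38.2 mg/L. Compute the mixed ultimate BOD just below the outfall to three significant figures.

Flow-weighted mixing: C = (Q_r C_r + Q_w C_w)/(Q_r + Q_w)
= (29.1×3.09 + 7.37×38.2)/(29.1 + 7.37) = 371.5/36.47 = 10.19 mg/L.

10.2 mg/L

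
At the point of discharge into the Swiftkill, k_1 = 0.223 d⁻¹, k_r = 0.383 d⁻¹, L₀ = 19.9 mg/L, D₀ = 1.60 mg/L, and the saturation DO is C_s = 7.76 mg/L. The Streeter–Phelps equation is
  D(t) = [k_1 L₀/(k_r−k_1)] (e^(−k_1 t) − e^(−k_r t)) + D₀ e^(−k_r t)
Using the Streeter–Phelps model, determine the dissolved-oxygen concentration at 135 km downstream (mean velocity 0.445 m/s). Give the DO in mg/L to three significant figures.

Travel time t = x/v = 135 km / (0.445 m/s) = 135000 m / 0.445 m/s = 303400 s = 3.511 d.
k_1 L₀/(k_r−k_1) = 0.223×19.9/(0.383−0.223) = 4.438/0.1600 = 27.74 mg/L.
e^(−k_1 t) = e^(−0.223×3.511) = 0.4570; e^(−k_r t) = e^(−0.383×3.511) = 0.2606.
D = 27.74 × (0.4570 − 0.2606) + 1.60 × 0.2606 = 5.448 + 0.4169 = 5.865 mg/L.
DO = C_s − D = 7.76 − 5.865 = 1.895 mg/L.

DO ≈ 1.89 mg/L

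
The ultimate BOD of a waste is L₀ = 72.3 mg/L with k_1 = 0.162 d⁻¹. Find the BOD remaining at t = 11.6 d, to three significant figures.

L ≈ 11.0 mg/L

L_t = L₀ e^(−k_1 t) = 72.3 × e^(−0.162×11.6) = 72.3 × 0.1527 = 11.04 mg/L.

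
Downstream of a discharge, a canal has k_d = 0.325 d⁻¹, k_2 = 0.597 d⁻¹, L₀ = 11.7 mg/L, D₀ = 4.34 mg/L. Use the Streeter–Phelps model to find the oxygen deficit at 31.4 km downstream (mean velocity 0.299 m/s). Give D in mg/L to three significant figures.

D ≈ 4.75 mg/L

Travel time t = x/v = 31.4 km / (0.299 m/s) = 31400 m / 0.299 m/s = 105000 s = 1.215 d.
k_d L₀/(k_2−k_d) = 0.325×11.7/(0.597−0.325) = 3.802/0.2720 = 13.98 mg/L.
e^(−k_d t) = e^(−0.325×1.215) = 0.6737; e^(−k_2 t) = e^(−0.597×1.215) = 0.4840.
D = 13.98 × (0.6737 − 0.4840) + 4.34 × 0.4840 = 2.651 + 2.101 = 4.752 mg/L.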